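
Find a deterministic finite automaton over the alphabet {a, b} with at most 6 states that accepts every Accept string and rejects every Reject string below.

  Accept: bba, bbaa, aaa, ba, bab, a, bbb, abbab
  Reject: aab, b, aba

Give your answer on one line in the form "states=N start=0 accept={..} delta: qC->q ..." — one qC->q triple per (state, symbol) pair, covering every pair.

Grow the machine one transition at a time. Run the examples from 0; the earliest place one falls off (shortest prefix, ties alphabetical) gets sent to the lowest-numbered state that keeps every Accept/Reject pair distinguishable — a pair clashes when both reach the same state with identical unread suffix — and to a fresh state only if none does.
a: 0a undefined. 0a->0: no, ba/aba meet in 0 with "ba" left. Open state 1: 0a->1.
b: 0b undefined. 0b->0: no, bbb/b meet in 0. 0b->1: no, bba/aba meet in 1 with "ba" left. Open state 2: 0b->2.
aa: 1a undefined. 1a->0: ok.
ab: 1b undefined. 1b->0: no, aaa/aba meet in 1. 1b->1: no, abbab/aab meet in 2. 1b->2: no, ba/aba meet in 2 with "a" left. Open state 3: 1b->3.
ba: 2a undefined. 2a->0: no, bab/aab meet in 2. 2a->1: ok.
bb: 2b undefined. 2b->0: no, bbb/aab meet in 2. 2b->1: ok.
aba: 3a undefined. 3a->0: no, bba/aba meet in 0. 3a->1: no, bbaa/aba meet in 1. 3a->2: ok.
abb: 3b undefined. 3b->0: ok.
All examples now run through 4 states with every (state, symbol) defined. Accept strings end in {0,1,3}, Reject strings end in {2}; accept={0,1,3}.

states=4 start=0 accept={0,1,3} delta: 0a->1 0b->2 1a->0 1b->3 2a->1 2b->1 3a->2 3b->0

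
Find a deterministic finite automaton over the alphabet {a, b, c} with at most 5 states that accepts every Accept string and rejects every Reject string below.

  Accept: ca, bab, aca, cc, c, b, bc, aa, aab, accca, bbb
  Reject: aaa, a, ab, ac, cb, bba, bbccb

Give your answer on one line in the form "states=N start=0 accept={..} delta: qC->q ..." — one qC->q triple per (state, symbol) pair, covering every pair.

State merging on the prefix tree: take the shortest (then alphabetical) example prefix whose next move is undefined and point that move at state 0, else 1, else 2, ...; a target is out if some Accept/Reject pair would then sit in one state with the same input left (inseparable). If every existing state is out, open a new one.
a: 0a undefined. 0a->0: no, c/ac meet in 0 with "c" left. Open state 1: 0a->1.
b: 0b undefined. 0b->0: no, bab/ab meet in 1 with "b" left. 0b->1: no, b/a meet in 1. Open state 2: 0b->2.
c: 0c undefined. 0c->0: no, ca/a meet in 1. 0c->1: no, cc/ac meet in 1 with "c" left. 0c->2: ok.
aa: 1a undefined. 1a->0: ok.
ab: 1b undefined. 1b->0: no, aa/ab meet in 0. 1b->1: ok.
ac: 1c undefined. 1c->0: no, aca/aaa meet in 1. 1c->1: ok.
ba: 2a undefined. 2a->0: ok.
bb: 2b undefined. 2b->0: no, ca/cb meet in 0. 2b->1: no, ca/bba meet in 0. 2b->2: no, ca/bba meet in 0. Open state 3: 2b->3.
bc: 2c undefined. 2c->0: ok.
bba: 3a undefined. 3a->0: no, ca/bba meet in 0. 3a->1: ok.
bbb: 3b undefined. 3b->0: ok.
bbc: 3c undefined. 3c->0: ok.
All examples now run through 4 states with every (state, symbol) defined. Accept strings end in {0,2}, Reject strings end in {1,3}; accept={0,2}.

states=4 start=0 accept={0,2} delta: 0a->1 0b->2 0c->2 1a->0 1b->1 1c->1 2a->0 2b->3 2c->0 3a->1 3b->0 3c->0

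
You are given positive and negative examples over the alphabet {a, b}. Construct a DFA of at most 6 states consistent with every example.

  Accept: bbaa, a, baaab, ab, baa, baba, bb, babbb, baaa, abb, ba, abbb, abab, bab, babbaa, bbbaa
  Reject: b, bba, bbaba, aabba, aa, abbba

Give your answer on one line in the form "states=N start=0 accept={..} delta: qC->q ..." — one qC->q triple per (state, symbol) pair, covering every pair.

states=6 start=0 accept={1,3,4,5} delta: 0a->1 0b->2 1a->0 1b->3 2a->3 2b->4 3a->3 3b->5 4a->2 4b->1 5a->1 5b->1

State merging on the prefix tree: take the shortest (then alphabetical) example prefix whose next move is undefined and point that move at state 0, else 1, else 2, ...; a target is out if some Accept/Reject pair would then sit in one state with the same input left (inseparable). If every existing state is out, open a new one.
a: 0a undefined. 0a->0: no, a/aa meet in 0. Open state 1: 0a->1.
b: 0b undefined. 0b->0: no, bbaa/aa meet in 1 with "a" left. 0b->1: no, a/b meet in 1. Open state 2: 0b->2.
aa: 1a undefined. 1a->0: ok.
ab: 1b undefined. 1b->0: no, ab/aa meet in 0. 1b->1: no, abab/b meet in 2. 1b->2: no, ab/b meet in 2. Open state 3: 1b->3.
ba: 2a undefined. 2a->0: no, baaab/b meet in 2. 2a->1: no, baa/aa meet in 0. 2a->2: no, baa/b meet in 2. 2a->3: ok.
bb: 2b undefined. 2b->0: no, bbaa/aa meet in 0. 2b->1: no, ab/bbaba meet in 3. 2b->2: no, ab/bba meet in 3. 2b->3: no, baa/bba meet in 3 with "a" left. Open state 4: 2b->4.
aba: 3a undefined. 3a->0: no, baa/aa meet in 0. 3a->1: no, baaab/b meet in 2. 3a->2: no, baa/b meet in 2. 3a->3: ok.
abb: 3b undefined. 3b->0: no, baaab/aa meet in 0. 3b->1: no, ab/abbba meet in 3. 3b->2: no, baaab/b meet in 2. 3b->3: no, baaab/abbba meet in 3. 3b->4: no, baba/bba meet in 4 with "a" left. Open state 5: 3b->5.
bba: 4a undefined. 4a->0: no, ab/bbaba meet in 3. 4a->1: no, bbaa/aa meet in 0. 4a->2: ok.
bbb: 4b undefined. 4b->0: no, bbbaa/aa meet in 0. 4b->1: ok.
abbb: 5b undefined. 5b->0: no, a/abbba meet in 1. 5b->1: ok.
baba: 5a undefined. 5a->0: no, baba/aa meet in 0. 5a->1: ok.
All examples now run through 6 states with every (state, symbol) defined. Accept strings end in {1,3,4,5}, Reject strings end in {0,2}; accept={1,3,4,5}.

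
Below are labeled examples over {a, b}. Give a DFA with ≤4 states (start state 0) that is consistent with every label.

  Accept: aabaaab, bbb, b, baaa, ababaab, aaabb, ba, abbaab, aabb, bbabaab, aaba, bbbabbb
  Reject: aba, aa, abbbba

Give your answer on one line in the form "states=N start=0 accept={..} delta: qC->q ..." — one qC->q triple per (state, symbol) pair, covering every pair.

states=3 start=0 accept={0,1} delta: 0a->1 0b->0 1a->2 1b->1 2a->0 2b->0

State merging on the prefix tree: take the shortest (then alphabetical) example prefix whose next move is undefined and point that move at state 0, else 1, else 2, ...; a target is out if some Accept/Reject pair would then sit in one state with the same input left (inseparable). If every existing state is out, open a new one.
a: 0a undefined. 0a->0: no, ba/aba meet in 0 with "ba" left. Open state 1: 0a->1.
b: 0b undefined. 0b->0: ok.
aa: 1a undefined. 1a->0: no, bbb/aa meet in 0. 1a->1: no, baaa/aa meet in 1. Open state 2: 1a->2.
ab: 1b undefined. 1b->0: no, ba/aba meet in 1. 1b->1: ok.
aaa: 2a undefined. 2a->0: ok.
aab: 2b undefined. 2b->0: ok.
All examples now run through 3 states with every (state, symbol) defined. Accept strings end in {0,1}, Reject strings end in {2}; accept={0,1}.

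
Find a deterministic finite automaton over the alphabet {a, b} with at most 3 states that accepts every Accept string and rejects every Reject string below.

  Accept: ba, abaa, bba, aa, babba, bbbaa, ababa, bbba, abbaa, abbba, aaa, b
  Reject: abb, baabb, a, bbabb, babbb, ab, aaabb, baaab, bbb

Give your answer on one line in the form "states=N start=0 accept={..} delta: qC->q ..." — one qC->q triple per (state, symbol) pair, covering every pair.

states=3 start=0 accept={0,2} delta: 0a->1 0b->2 1a->2 1b->1 2a->0 2b->1

Grow the machine one transition at a time. Run the examples from 0; the earliest place one falls off (shortest prefix, ties alphabetical) gets sent to the lowest-numbered state that keeps every Accept/Reject pair distinguishable — a pair clashes when both reach the same state with identical unread suffix — and to a fresh state only if none does.
a: 0a undefined. 0a->0: no, aa/a meet in 0. Open state 1: 0a->1.
b: 0b undefined. 0b->0: no, ba/a meet in 1. 0b->1: no, b/a meet in 1. Open state 2: 0b->2.
aa: 1a undefined. 1a->0: no, aaa/a meet in 1. 1a->1: no, aa/a meet in 1. 1a->2: ok.
ab: 1b undefined. 1b->0: no, abaa/abb meet in 2. 1b->1: ok.
ba: 2a undefined. 2a->0: ok.
bb: 2b undefined. 2b->0: no, ba/aaabb meet in 0. 2b->1: ok.
All examples now run through 3 states with every (state, symbol) defined. Accept strings end in {0,2}, Reject strings end in {1}; accept={0,2}.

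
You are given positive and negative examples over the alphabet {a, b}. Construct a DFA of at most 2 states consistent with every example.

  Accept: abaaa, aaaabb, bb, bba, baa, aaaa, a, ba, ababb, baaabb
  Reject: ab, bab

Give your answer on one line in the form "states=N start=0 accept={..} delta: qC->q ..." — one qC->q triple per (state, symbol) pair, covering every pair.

Fold the examples into a partial DFA from state 0: repeatedly fix the first undefined (state, symbol) met by the shortest-then-alphabetical prefix, trying targets in increasing order and rejecting any under which an Accept and a Reject string meet in one state with the same remainder; add a state when all current targets are rejected. Accepting states are where Accept strings end.
a: 0a undefined. 0a->0: ok.
b: 0b undefined. 0b->0: no, abaaa/ab meet in 0. Open state 1: 0b->1.
ba: 1a undefined. 1a->0: ok.
bb: 1b undefined. 1b->0: ok.
All examples now run through 2 states with every (state, symbol) defined. Accept strings end in {0}, Reject strings end in {1}; accept={0}.

states=2 start=0 accept={0} delta: 0a->0 0b->1 1a->0 1b->0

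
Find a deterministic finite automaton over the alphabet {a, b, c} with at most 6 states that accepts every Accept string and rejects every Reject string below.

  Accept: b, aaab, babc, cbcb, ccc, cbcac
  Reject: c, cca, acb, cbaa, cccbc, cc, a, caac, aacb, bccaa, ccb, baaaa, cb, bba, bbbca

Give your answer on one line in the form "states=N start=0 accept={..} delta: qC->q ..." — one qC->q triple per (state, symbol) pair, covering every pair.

states=5 start=0 accept={1,4} delta: 0a->0 0b->1 0c->2 1a->0 1b->0 1c->1 2a->0 2b->3 2c->3 3a->0 3b->0 3c->4 4a->1 4b->4 4c->0

Fold the examples into a partial DFA from state 0: repeatedly fix the first undefined (state, symbol) met by the shortest-then-alphabetical prefix, trying targets in increasing order and rejecting any under which an Accept and a Reject string meet in one state with the same remainder; add a state when all current targets are rejected. Accepting states are where Accept strings end.
a: 0a undefined. 0a->0: ok.
b: 0b undefined. 0b->0: no, b/a meet in 0. Open state 1: 0b->1.
c: 0c undefined. 0c->0: no, b/acb meet in 1. 0c->1: no, b/c meet in 1. Open state 2: 0c->2.
ba: 1a undefined. 1a->0: ok.
bb: 1b undefined. 1b->0: ok.
bc: 1c undefined. 1c->0: no, babc/a meet in 0. 1c->1: ok.
ca: 2a undefined. 2a->0: ok.
cb: 2b undefined. 2b->0: no, cbcb/acb meet in 0. 2b->1: no, b/acb meet in 1. 2b->2: no, cbcb/ccb meet in 2 with "cb" left. Open state 3: 2b->3.
cc: 2c undefined. 2c->0: no, b/ccb meet in 1. 2c->1: no, b/cc meet in 1. 2c->2: no, ccc/c meet in 2. 2c->3: ok.
cba: 3a undefined. 3a->0: ok.
cbc: 3c undefined. 3c->0: no, b/cccbc meet in 1. 3c->1: no, cbcb/cca meet in 0. 3c->2: no, cbcb/acb meet in 3. 3c->3: no, cbcb/ccb meet in 3 with "b" left. Open state 4: 3c->4.
ccb: 3b undefined. 3b->0: ok.
cbca: 4a undefined. 4a->0: no, cbcac/c meet in 2. 4a->1: ok.
cbcb: 4b undefined. 4b->0: no, cbcb/cca meet in 0. 4b->1: no, b/cccbc meet in 1. 4b->2: no, cbcb/c meet in 2. 4b->3: no, cbcb/acb meet in 3. 4b->4: ok.
cccbc: 4c undefined. 4c->0: ok.
All examples now run through 5 states with every (state, symbol) defined. Accept strings end in {1,4}, Reject strings end in {0,2,3}; accept={1,4}.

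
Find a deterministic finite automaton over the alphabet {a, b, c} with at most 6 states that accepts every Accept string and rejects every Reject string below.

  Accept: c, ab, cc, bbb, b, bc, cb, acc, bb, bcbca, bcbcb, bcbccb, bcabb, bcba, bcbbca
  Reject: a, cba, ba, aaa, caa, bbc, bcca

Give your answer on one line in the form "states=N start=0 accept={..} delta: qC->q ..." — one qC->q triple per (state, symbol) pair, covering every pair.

states=4 start=0 accept={1,2,3} delta: 0a->0 0b->1 0c->1 1a->0 1b->2 1c->2 2a->0 2b->3 2c->0 3a->1 3b->3 3c->3

State merging on the prefix tree: take the shortest (then alphabetical) example prefix whose next move is undefined and point that move at state 0, else 1, else 2, ...; a target is out if some Accept/Reject pair would then sit in one state with the same input left (inseparable). If every existing state is out, open a new one.
a: 0a undefined. 0a->0: ok.
b: 0b undefined. 0b->0: no, c/bbc meet in 0 with "c" left. Open state 1: 0b->1.
c: 0c undefined. 0c->0: no, c/a meet in 0. 0c->1: ok.
ba: 1a undefined. 1a->0: ok.
bb: 1b undefined. 1b->0: no, c/bbc meet in 1. 1b->1: no, cc/bbc meet in 1 with "c" left. Open state 2: 1b->2.
bc: 1c undefined. 1c->0: no, cc/a meet in 0. 1c->1: no, bcba/cba meet in 2 with "a" left. 1c->2: ok.
bbb: 2b undefined. 2b->0: no, bbb/a meet in 0. 2b->1: no, bcbca/cba meet in 2 with "a" left. 2b->2: no, bcbca/bcca meet in 2 with "ca" left. Open state 3: 2b->3.
bbc: 2c undefined. 2c->0: ok.
bca: 2a undefined. 2a->0: ok.
bcba: 3a undefined. 3a->0: no, bcba/a meet in 0. 3a->1: ok.
bcbb: 3b undefined. 3b->0: no, bcbbca/a meet in 0. 3b->1: no, bcbbca/a meet in 0. 3b->2: no, bcbbca/a meet in 0. 3b->3: ok.
bcbc: 3c undefined. 3c->0: no, bcbca/a meet in 0. 3c->1: no, bcbca/a meet in 0. 3c->2: no, bcbca/a meet in 0. 3c->3: ok.
All examples now run through 4 states with every (state, symbol) defined. Accept strings end in {1,2,3}, Reject strings end in {0}; accept={1,2,3}.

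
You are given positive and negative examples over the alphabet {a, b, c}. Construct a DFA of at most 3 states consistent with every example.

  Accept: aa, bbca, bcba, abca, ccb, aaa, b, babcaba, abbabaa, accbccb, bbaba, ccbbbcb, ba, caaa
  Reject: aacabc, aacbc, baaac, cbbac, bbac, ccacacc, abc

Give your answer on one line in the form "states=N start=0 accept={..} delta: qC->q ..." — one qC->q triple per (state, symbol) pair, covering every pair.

states=2 start=0 accept={0} delta: 0a->0 0b->0 0c->1 1a->0 1b->0 1c->1

State merging on the prefix tree: take the shortest (then alphabetical) example prefix whose next move is undefined and point that move at state 0, else 1, else 2, ...; a target is out if some Accept/Reject pair would then sit in one state with the same input left (inseparable). If every existing state is out, open a new one.
a: 0a undefined. 0a->0: ok.
b: 0b undefined. 0b->0: ok.
c: 0c undefined. 0c->0: no, aa/aacabc meet in 0. Open state 1: 0c->1.
ca: 1a undefined. 1a->0: ok.
cb: 1b undefined. 1b->0: ok.
cc: 1c undefined. 1c->0: no, aa/ccacacc meet in 0. 1c->1: ok.
All examples now run through 2 states with every (state, symbol) defined. Accept strings end in {0}, Reject strings end in {1}; accept={0}.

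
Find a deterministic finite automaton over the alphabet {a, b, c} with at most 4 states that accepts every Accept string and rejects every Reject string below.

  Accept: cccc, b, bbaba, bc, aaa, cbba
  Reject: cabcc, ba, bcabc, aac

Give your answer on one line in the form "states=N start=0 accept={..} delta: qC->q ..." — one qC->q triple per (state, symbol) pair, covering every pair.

State merging on the prefix tree: take the shortest (then alphabetical) example prefix whose next move is undefined and point that move at state 0, else 1, else 2, ...; a target is out if some Accept/Reject pair would then sit in one state with the same input left (inseparable). If every existing state is out, open a new one.
a: 0a undefined. 0a->0: ok.
b: 0b undefined. 0b->0: no, b/ba meet in 0. Open state 1: 0b->1.
c: 0c undefined. 0c->0: no, cccc/aac meet in 0. 0c->1: no, b/aac meet in 1. Open state 2: 0c->2.
ba: 1a undefined. 1a->0: no, aaa/ba meet in 0. 1a->1: no, b/ba meet in 1. 1a->2: ok.
bb: 1b undefined. 1b->0: no, bbaba/ba meet in 2. 1b->1: ok.
bc: 1c undefined. 1c->0: no, bc/bcabc meet in 0. 1c->1: ok.
ca: 2a undefined. 2a->0: no, b/cabcc meet in 1. 2a->1: no, b/cabcc meet in 1. 2a->2: ok.
cb: 2b undefined. 2b->0: no, cbba/ba meet in 2. 2b->1: no, b/cabcc meet in 1. 2b->2: no, bbaba/ba meet in 2. Open state 3: 2b->3.
cc: 2c undefined. 2c->0: ok.
cbb: 3b undefined. 3b->0: ok.
cabc: 3c undefined. 3c->0: no, cccc/bcabc meet in 0. 3c->1: no, b/cabcc meet in 1. 3c->2: no, cccc/cabcc meet in 0. 3c->3: ok.
bbaba: 3a undefined. 3a->0: ok.
All examples now run through 4 states with every (state, symbol) defined. Accept strings end in {0,1}, Reject strings end in {2,3}; accept={0,1}.

states=4 start=0 accept={0,1} delta: 0a->0 0b->1 0c->2 1a->2 1b->1 1c->1 2a->2 2b->3 2c->0 3a->0 3b->0 3c->3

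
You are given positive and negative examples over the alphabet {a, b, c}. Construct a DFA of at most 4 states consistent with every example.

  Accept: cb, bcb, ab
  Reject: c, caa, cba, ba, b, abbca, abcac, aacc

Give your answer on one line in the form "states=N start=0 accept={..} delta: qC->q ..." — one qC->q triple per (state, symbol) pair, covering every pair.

states=3 start=0 accept={2} delta: 0a->1 0b->0 0c->1 1a->0 1b->2 1c->0 2a->0 2b->0 2c->0

State merging on the prefix tree: take the shortest (then alphabetical) example prefix whose next move is undefined and point that move at state 0, else 1, else 2, ...; a target is out if some Accept/Reject pair would then sit in one state with the same input left (inseparable). If every existing state is out, open a new one.
a: 0a undefined. 0a->0: no, ab/b meet in 0 with "b" left. Open state 1: 0a->1.
b: 0b undefined. 0b->0: ok.
c: 0c undefined. 0c->0: no, cb/c meet in 0. 0c->1: ok.
aa: 1a undefined. 1a->0: ok.
ab: 1b undefined. 1b->0: no, cb/b meet in 0. 1b->1: no, cb/c meet in 1. Open state 2: 1b->2.
abb: 2b undefined. 2b->0: ok.
abc: 2c undefined. 2c->0: ok.
cba: 2a undefined. 2a->0: ok.
aacc: 1c undefined. 1c->0: ok.
All examples now run through 3 states with every (state, symbol) defined. Accept strings end in {2}, Reject strings end in {0,1}; accept={2}.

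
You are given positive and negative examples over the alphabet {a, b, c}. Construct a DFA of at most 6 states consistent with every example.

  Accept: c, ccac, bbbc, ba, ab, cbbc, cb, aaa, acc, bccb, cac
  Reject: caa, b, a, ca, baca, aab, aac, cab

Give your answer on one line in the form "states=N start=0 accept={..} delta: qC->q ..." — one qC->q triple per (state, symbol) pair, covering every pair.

Grow the machine one transition at a time. Run the examples from 0; the earliest place one falls off (shortest prefix, ties alphabetical) gets sent to the lowest-numbered state that keeps every Accept/Reject pair distinguishable — a pair clashes when both reach the same state with identical unread suffix — and to a fresh state only if none does.
a: 0a undefined. 0a->0: no, c/aac meet in 0 with "c" left. Open state 1: 0a->1.
b: 0b undefined. 0b->0: no, ba/a meet in 1. 0b->1: ok.
c: 0c undefined. 0c->0: no, ba/caa meet in 1 with "a" left. 0c->1: no, c/b meet in 1. Open state 2: 0c->2.
aa: 1a undefined. 1a->0: no, c/aac meet in 2. 1a->1: no, ba/b meet in 1. 1a->2: no, cb/aab meet in 2 with "b" left. Open state 3: 1a->3.
ab: 1b undefined. 1b->0: ok.
ac: 1c undefined. 1c->0: ok.
ca: 2a undefined. 2a->0: no, bbbc/ca meet in 0. 2a->1: no, bbbc/cab meet in 0. 2a->2: no, c/caa meet in 2. 2a->3: no, ba/ca meet in 3. Open state 4: 2a->4.
cb: 2b undefined. 2b->0: ok.
cc: 2c undefined. 2c->0: ok.
aaa: 3a undefined. 3a->0: ok.
aab: 3b undefined. 3b->0: no, ccac/aab meet in 0. 3b->1: ok.
aac: 3c undefined. 3c->0: no, ccac/aac meet in 0. 3c->1: no, ba/baca meet in 3. 3c->2: no, c/aac meet in 2. 3c->3: no, ccac/baca meet in 0. 3c->4: ok.
caa: 4a undefined. 4a->0: no, ccac/caa meet in 0. 4a->1: ok.
cab: 4b undefined. 4b->0: no, ccac/cab meet in 0. 4b->1: ok.
cac: 4c undefined. 4c->0: ok.
All examples now run through 5 states with every (state, symbol) defined. Accept strings end in {0,2,3}, Reject strings end in {1,4}; accept={0,2,3}.

states=5 start=0 accept={0,2,3} delta: 0a->1 0b->1 0c->2 1a->3 1b->0 1c->0 2a->4 2b->0 2c->0 3a->0 3b->1 3c->4 4a->1 4b->1 4c->0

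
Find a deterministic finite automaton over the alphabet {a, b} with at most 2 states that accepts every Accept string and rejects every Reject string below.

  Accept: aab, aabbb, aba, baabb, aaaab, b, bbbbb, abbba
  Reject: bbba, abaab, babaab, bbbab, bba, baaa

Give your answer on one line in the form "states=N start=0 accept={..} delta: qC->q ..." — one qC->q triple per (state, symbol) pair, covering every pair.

states=2 start=0 accept={0} delta: 0a->1 0b->0 1a->0 1b->1

Fold the examples into a partial DFA from state 0: repeatedly fix the first undefined (state, symbol) met by the shortest-then-alphabetical prefix, trying targets in increasing order and rejecting any under which an Accept and a Reject string meet in one state with the same remainder; add a state when all current targets are rejected. Accepting states are where Accept strings end.
a: 0a undefined. 0a->0: no, abbba/bbba meet in 0 with "bbba" left. Open state 1: 0a->1.
b: 0b undefined. 0b->0: ok.
aa: 1a undefined. 1a->0: ok.
ab: 1b undefined. 1b->0: no, aab/abaab meet in 0. 1b->1: ok.
All examples now run through 2 states with every (state, symbol) defined. Accept strings end in {0}, Reject strings end in {1}; accept={0}.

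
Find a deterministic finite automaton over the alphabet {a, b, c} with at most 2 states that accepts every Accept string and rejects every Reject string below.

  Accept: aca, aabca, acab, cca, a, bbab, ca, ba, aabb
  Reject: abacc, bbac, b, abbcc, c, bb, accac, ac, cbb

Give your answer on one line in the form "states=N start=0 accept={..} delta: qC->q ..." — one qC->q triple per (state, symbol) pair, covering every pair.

Fold the examples into a partial DFA from state 0: repeatedly fix the first undefined (state, symbol) met by the shortest-then-alphabetical prefix, trying targets in increasing order and rejecting any under which an Accept and a Reject string meet in one state with the same remainder; add a state when all current targets are rejected. Accepting states are where Accept strings end.
a: 0a undefined. 0a->0: no, aabb/bb meet in 0 with "bb" left. Open state 1: 0a->1.
b: 0b undefined. 0b->0: ok.
c: 0c undefined. 0c->0: ok.
aa: 1a undefined. 1a->0: no, aabb/b meet in 0. 1a->1: ok.
ab: 1b undefined. 1b->0: no, bbab/b meet in 0. 1b->1: ok.
ac: 1c undefined. 1c->0: ok.
All examples now run through 2 states with every (state, symbol) defined. Accept strings end in {1}, Reject strings end in {0}; accept={1}.

states=2 start=0 accept={1} delta: 0a->1 0b->0 0c->0 1a->1 1b->1 1c->0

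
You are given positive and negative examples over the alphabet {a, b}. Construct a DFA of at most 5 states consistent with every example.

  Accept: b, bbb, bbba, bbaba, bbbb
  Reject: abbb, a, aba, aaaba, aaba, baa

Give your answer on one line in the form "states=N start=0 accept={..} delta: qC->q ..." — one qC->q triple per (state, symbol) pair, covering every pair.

states=5 start=0 accept={2,4} delta: 0a->1 0b->2 1a->0 1b->0 2a->0 2b->3 3a->2 3b->4 4a->2 4b->2

State merging on the prefix tree: take the shortest (then alphabetical) example prefix whose next move is undefined and point that move at state 0, else 1, else 2, ...; a target is out if some Accept/Reject pair would then sit in one state with the same input left (inseparable). If every existing state is out, open a new one.
a: 0a undefined. 0a->0: no, bbb/abbb meet in 0 with "bbb" left. Open state 1: 0a->1.
b: 0b undefined. 0b->0: no, bbba/a meet in 1. 0b->1: no, b/a meet in 1. Open state 2: 0b->2.
aa: 1a undefined. 1a->0: ok.
ab: 1b undefined. 1b->0: ok.
ba: 2a undefined. 2a->0: ok.
bb: 2b undefined. 2b->0: no, bbba/abbb meet in 0. 2b->1: no, bbb/aaba meet in 0. 2b->2: no, b/abbb meet in 2. Open state 3: 2b->3.
bba: 3a undefined. 3a->0: no, bbaba/aaba meet in 0. 3a->1: no, bbaba/a meet in 1. 3a->2: ok.
bbb: 3b undefined. 3b->0: no, bbb/aaba meet in 0. 3b->1: no, bbb/a meet in 1. 3b->2: no, bbba/aaba meet in 0. 3b->3: no, bbb/abbb meet in 3. Open state 4: 3b->4.
bbba: 4a undefined. 4a->0: no, bbba/aaba meet in 0. 4a->1: no, bbba/a meet in 1. 4a->2: ok.
bbbb: 4b undefined. 4b->0: no, bbbb/aaba meet in 0. 4b->1: no, bbbb/a meet in 1. 4b->2: ok.
All examples now run through 5 states with every (state, symbol) defined. Accept strings end in {2,4}, Reject strings end in {0,1,3}; accept={2,4}.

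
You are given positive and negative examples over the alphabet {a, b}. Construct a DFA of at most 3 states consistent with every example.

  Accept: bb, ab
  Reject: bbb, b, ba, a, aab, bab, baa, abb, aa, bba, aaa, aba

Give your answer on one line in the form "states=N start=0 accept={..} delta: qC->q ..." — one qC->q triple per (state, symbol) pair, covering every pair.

states=3 start=0 accept={2} delta: 0a->1 0b->1 1a->0 1b->2 2a->0 2b->0

Fold the examples into a partial DFA from state 0: repeatedly fix the first undefined (state, symbol) met by the shortest-then-alphabetical prefix, trying targets in increasing order and rejecting any under which an Accept and a Reject string meet in one state with the same remainder; add a state when all current targets are rejected. Accepting states are where Accept strings end.
a: 0a undefined. 0a->0: no, bb/abb meet in 0 with "bb" left. Open state 1: 0a->1.
b: 0b undefined. 0b->0: no, bb/bbb meet in 0. 0b->1: ok.
aa: 1a undefined. 1a->0: ok.
ab: 1b undefined. 1b->0: no, bb/ba meet in 0. 1b->1: no, bb/bbb meet in 1. Open state 2: 1b->2.
aba: 2a undefined. 2a->0: ok.
abb: 2b undefined. 2b->0: ok.
All examples now run through 3 states with every (state, symbol) defined. Accept strings end in {2}, Reject strings end in {0,1}; accept={2}.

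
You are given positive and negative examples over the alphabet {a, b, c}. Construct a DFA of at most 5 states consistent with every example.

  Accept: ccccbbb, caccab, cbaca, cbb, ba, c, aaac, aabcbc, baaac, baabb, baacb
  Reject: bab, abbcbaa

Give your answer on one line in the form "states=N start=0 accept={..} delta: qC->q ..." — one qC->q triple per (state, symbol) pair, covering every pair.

Fold the examples into a partial DFA from state 0: repeatedly fix the first undefined (state, symbol) met by the shortest-then-alphabetical prefix, trying targets in increasing order and rejecting any under which an Accept and a Reject string meet in one state with the same remainder; add a state when all current targets are rejected. Accepting states are where Accept strings end.
a: 0a undefined. 0a->0: ok.
b: 0b undefined. 0b->0: no, ba/bab meet in 0. Open state 1: 0b->1.
c: 0c undefined. 0c->0: ok.
ba: 1a undefined. 1a->0: no, caccab/bab meet in 1. 1a->1: no, cbb/bab meet in 1 with "b" left. Open state 2: 1a->2.
abb: 1b undefined. 1b->0: ok.
baa: 2a undefined. 2a->0: no, cbb/abbcbaa meet in 0. 2a->1: no, ccccbbb/abbcbaa meet in 1. 2a->2: no, ba/abbcbaa meet in 2. Open state 3: 2a->3.
bab: 2b undefined. 2b->0: no, cbb/bab meet in 0. 2b->1: no, ccccbbb/bab meet in 1. 2b->2: no, ba/bab meet in 2. 2b->3: ok.
aabc: 1c undefined. 1c->0: ok.
baaa: 3a undefined. 3a->0: ok.
baab: 3b undefined. 3b->0: ok.
baac: 3c undefined. 3c->0: ok.
cbac: 2c undefined. 2c->0: ok.
All examples now run through 4 states with every (state, symbol) defined. Accept strings end in {0,1,2}, Reject strings end in {3}; accept={0,1,2}.

states=4 start=0 accept={0,1,2} delta: 0a->0 0b->1 0c->0 1a->2 1b->0 1c->0 2a->3 2b->3 2c->0 3a->0 3b->0 3c->0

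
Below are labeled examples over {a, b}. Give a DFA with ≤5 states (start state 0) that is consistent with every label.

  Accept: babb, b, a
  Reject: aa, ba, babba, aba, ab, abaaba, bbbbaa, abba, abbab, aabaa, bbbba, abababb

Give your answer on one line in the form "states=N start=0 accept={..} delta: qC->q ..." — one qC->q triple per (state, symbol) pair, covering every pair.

Grow the machine one transition at a time. Run the examples from 0; the earliest place one falls off (shortest prefix, ties alphabetical) gets sent to the lowest-numbered state that keeps every Accept/Reject pair distinguishable — a pair clashes when both reach the same state with identical unread suffix — and to a fresh state only if none does.
a: 0a undefined. 0a->0: no, b/ab meet in 0 with "b" left. Open state 1: 0a->1.
b: 0b undefined. 0b->0: no, a/ba meet in 1. 0b->1: ok.
aa: 1a undefined. 1a->0: no, babb/ab meet in 1 with "b" left. 1a->1: no, b/aa meet in 1. Open state 2: 1a->2.
ab: 1b undefined. 1b->0: no, b/aba meet in 1. 1b->1: no, b/ab meet in 1. 1b->2: ok.
aab: 2b undefined. 2b->0: no, babb/abba meet in 1. 2b->1: no, babb/aa meet in 2. 2b->2: no, babb/aa meet in 2. Open state 3: 2b->3.
aba: 2a undefined. 2a->0: no, babb/abababb meet in 3 with "b" left. 2a->1: no, b/aba meet in 1. 2a->2: ok.
aaba: 3a undefined. 3a->0: no, b/abbab meet in 1. 3a->1: no, b/abaaba meet in 1. 3a->2: no, babb/abababb meet in 3 with "b" left. 3a->3: no, babb/abbab meet in 3 with "b" left. Open state 4: 3a->4.
babb: 3b undefined. 3b->0: no, b/babba meet in 1. 3b->1: ok.
aabaa: 4a undefined. 4a->0: ok.
abbab: 4b undefined. 4b->0: no, babb/abababb meet in 1. 4b->1: no, babb/abbab meet in 1. 4b->2: ok.
All examples now run through 5 states with every (state, symbol) defined. Accept strings end in {1}, Reject strings end in {0,2,3,4}; accept={1}.

states=5 start=0 accept={1} delta: 0a->1 0b->1 1a->2 1b->2 2a->2 2b->3 3a->4 3b->1 4a->0 4b->2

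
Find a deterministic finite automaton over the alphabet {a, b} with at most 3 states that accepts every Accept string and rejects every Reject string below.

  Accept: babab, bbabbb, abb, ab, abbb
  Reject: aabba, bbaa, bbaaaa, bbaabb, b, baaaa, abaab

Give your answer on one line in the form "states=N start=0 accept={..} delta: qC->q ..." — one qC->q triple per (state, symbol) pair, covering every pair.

State merging on the prefix tree: take the shortest (then alphabetical) example prefix whose next move is undefined and point that move at state 0, else 1, else 2, ...; a target is out if some Accept/Reject pair would then sit in one state with the same input left (inseparable). If every existing state is out, open a new one.
a: 0a undefined. 0a->0: no, ab/b meet in 0 with "b" left. Open state 1: 0a->1.
b: 0b undefined. 0b->0: ok.
aa: 1a undefined. 1a->0: ok.
ab: 1b undefined. 1b->0: no, babab/bbaa meet in 0. 1b->1: no, babab/bbaa meet in 0. Open state 2: 1b->2.
aba: 2a undefined. 2a->0: no, babab/bbaa meet in 0. 2a->1: ok.
abb: 2b undefined. 2b->0: no, bbabbb/bbaa meet in 0. 2b->1: no, abb/aabba meet in 1. 2b->2: ok.
All examples now run through 3 states with every (state, symbol) defined. Accept strings end in {2}, Reject strings end in {0,1}; accept={2}.

states=3 start=0 accept={2} delta: 0a->1 0b->0 1a->0 1b->2 2a->1 2b->2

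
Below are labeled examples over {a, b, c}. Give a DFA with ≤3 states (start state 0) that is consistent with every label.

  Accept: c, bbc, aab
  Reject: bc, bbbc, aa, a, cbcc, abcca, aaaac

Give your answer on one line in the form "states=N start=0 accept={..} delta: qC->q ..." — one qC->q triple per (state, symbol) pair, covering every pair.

states=2 start=0 accept={0} delta: 0a->1 0b->1 0c->0 1a->1 1b->0 1c->1

State merging on the prefix tree: take the shortest (then alphabetical) example prefix whose next move is undefined and point that move at state 0, else 1, else 2, ...; a target is out if some Accept/Reject pair would then sit in one state with the same input left (inseparable). If every existing state is out, open a new one.
a: 0a undefined. 0a->0: no, c/aaaac meet in 0 with "c" left. Open state 1: 0a->1.
b: 0b undefined. 0b->0: no, c/bc meet in 0 with "c" left. 0b->1: ok.
c: 0c undefined. 0c->0: ok.
aa: 1a undefined. 1a->0: no, c/aa meet in 0. 1a->1: ok.
ab: 1b undefined. 1b->0: ok.
bc: 1c undefined. 1c->0: no, c/bc meet in 0. 1c->1: ok.
All examples now run through 2 states with every (state, symbol) defined. Accept strings end in {0}, Reject strings end in {1}; accept={0}.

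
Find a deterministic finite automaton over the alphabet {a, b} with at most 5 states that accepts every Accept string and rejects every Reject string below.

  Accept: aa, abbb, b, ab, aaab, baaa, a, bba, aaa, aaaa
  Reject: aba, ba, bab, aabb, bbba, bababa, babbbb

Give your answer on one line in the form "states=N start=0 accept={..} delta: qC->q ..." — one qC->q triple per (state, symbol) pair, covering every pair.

Fold the examples into a partial DFA from state 0: repeatedly fix the first undefined (state, symbol) met by the shortest-then-alphabetical prefix, trying targets in increasing order and rejecting any under which an Accept and a Reject string meet in one state with the same remainder; add a state when all current targets are rejected. Accepting states are where Accept strings end.
a: 0a undefined. 0a->0: ok.
b: 0b undefined. 0b->0: no, aa/aba meet in 0. Open state 1: 0b->1.
ba: 1a undefined. 1a->0: no, aa/aba meet in 0. 1a->1: no, b/aba meet in 1. Open state 2: 1a->2.
bb: 1b undefined. 1b->0: no, aa/aabb meet in 0. 1b->1: no, abbb/aabb meet in 1. 1b->2: no, abbb/bab meet in 2 with "b" left. Open state 3: 1b->3.
baa: 2a undefined. 2a->0: ok.
bab: 2b undefined. 2b->0: no, aa/bab meet in 0. 2b->1: no, b/bab meet in 1. 2b->2: ok.
bba: 3a undefined. 3a->0: ok.
bbb: 3b undefined. 3b->0: no, aa/bbba meet in 0. 3b->1: ok.
All examples now run through 4 states with every (state, symbol) defined. Accept strings end in {0,1}, Reject strings end in {2,3}; accept={0,1}.

states=4 start=0 accept={0,1} delta: 0a->0 0b->1 1a->2 1b->3 2a->0 2b->2 3a->0 3b->1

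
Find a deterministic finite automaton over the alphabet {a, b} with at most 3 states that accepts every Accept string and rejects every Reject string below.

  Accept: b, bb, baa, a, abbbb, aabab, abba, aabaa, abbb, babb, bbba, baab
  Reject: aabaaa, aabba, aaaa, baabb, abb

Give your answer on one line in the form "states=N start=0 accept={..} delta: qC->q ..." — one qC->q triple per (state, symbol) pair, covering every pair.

Fold the examples into a partial DFA from state 0: repeatedly fix the first undefined (state, symbol) met by the shortest-then-alphabetical prefix, trying targets in increasing order and rejecting any under which an Accept and a Reject string meet in one state with the same remainder; add a state when all current targets are rejected. Accepting states are where Accept strings end.
a: 0a undefined. 0a->0: no, bb/abb meet in 0 with "bb" left. Open state 1: 0a->1.
b: 0b undefined. 0b->0: no, babb/abb meet in 1 with "bb" left. 0b->1: ok.
aa: 1a undefined. 1a->0: ok.
ab: 1b undefined. 1b->0: no, b/aabba meet in 1. 1b->1: no, b/baabb meet in 1. Open state 2: 1b->2.
abb: 2b undefined. 2b->0: ok.
aabba: 2a undefined. 2a->0: ok.
All examples now run through 3 states with every (state, symbol) defined. Accept strings end in {1,2}, Reject strings end in {0}; accept={1,2}.

states=3 start=0 accept={1,2} delta: 0a->1 0b->1 1a->0 1b->2 2a->0 2b->0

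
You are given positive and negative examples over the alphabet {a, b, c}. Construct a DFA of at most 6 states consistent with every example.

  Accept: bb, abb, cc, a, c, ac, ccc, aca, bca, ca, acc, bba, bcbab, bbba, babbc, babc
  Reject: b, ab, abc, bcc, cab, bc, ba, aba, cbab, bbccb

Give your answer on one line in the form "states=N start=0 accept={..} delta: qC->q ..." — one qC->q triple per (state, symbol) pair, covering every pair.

states=5 start=0 accept={0,3} delta: 0a->0 0b->1 0c->0 1a->2 1b->3 1c->2 2a->0 2b->4 2c->1 3a->0 3b->0 3c->0 4a->1 4b->0 4c->0

State merging on the prefix tree: take the shortest (then alphabetical) example prefix whose next move is undefined and point that move at state 0, else 1, else 2, ...; a target is out if some Accept/Reject pair would then sit in one state with the same input left (inseparable). If every existing state is out, open a new one.
a: 0a undefined. 0a->0: ok.
b: 0b undefined. 0b->0: no, bb/b meet in 0. Open state 1: 0b->1.
c: 0c undefined. 0c->0: ok.
ba: 1a undefined. 1a->0: no, cc/ba meet in 0. 1a->1: no, bb/cbab meet in 1 with "b" left. Open state 2: 1a->2.
bb: 1b undefined. 1b->0: no, bbba/ba meet in 2. 1b->1: no, bb/b meet in 1. 1b->2: no, bb/ba meet in 2. Open state 3: 1b->3.
bc: 1c undefined. 1c->0: no, cc/abc meet in 0. 1c->1: no, bca/ba meet in 2. 1c->2: ok.
bab: 2b undefined. 2b->0: no, cc/cbab meet in 0. 2b->1: no, bcbab/b meet in 1. 2b->2: no, babbc/bcc meet in 2 with "c" left. 2b->3: no, bb/cbab meet in 3. Open state 4: 2b->4.
bba: 3a undefined. 3a->0: ok.
bbb: 3b undefined. 3b->0: ok.
bbc: 3c undefined. 3c->0: ok.
bca: 2a undefined. 2a->0: ok.
bcc: 2c undefined. 2c->0: no, cc/bcc meet in 0. 2c->1: ok.
babb: 4b undefined. 4b->0: ok.
babc: 4c undefined. 4c->0: ok.
bcba: 4a undefined. 4a->0: no, bcbab/b meet in 1. 4a->1: ok.
All examples now run through 5 states with every (state, symbol) defined. Accept strings end in {0,3}, Reject strings end in {1,2,4}; accept={0,3}.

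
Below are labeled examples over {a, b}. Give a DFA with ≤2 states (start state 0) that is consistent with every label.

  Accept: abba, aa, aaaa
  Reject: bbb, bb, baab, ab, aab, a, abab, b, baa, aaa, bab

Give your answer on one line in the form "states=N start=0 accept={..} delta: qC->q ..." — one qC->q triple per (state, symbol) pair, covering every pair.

Grow the machine one transition at a time. Run the examples from 0; the earliest place one falls off (shortest prefix, ties alphabetical) gets sent to the lowest-numbered state that keeps every Accept/Reject pair distinguishable — a pair clashes when both reach the same state with identical unread suffix — and to a fresh state only if none does.
a: 0a undefined. 0a->0: no, aa/a meet in 0. Open state 1: 0a->1.
b: 0b undefined. 0b->0: no, aa/baa meet in 1 with "a" left. 0b->1: ok.
aa: 1a undefined. 1a->0: ok.
ab: 1b undefined. 1b->0: no, abba/bb meet in 0. 1b->1: ok.
All examples now run through 2 states with every (state, symbol) defined. Accept strings end in {0}, Reject strings end in {1}; accept={0}.

states=2 start=0 accept={0} delta: 0a->1 0b->1 1a->0 1b->1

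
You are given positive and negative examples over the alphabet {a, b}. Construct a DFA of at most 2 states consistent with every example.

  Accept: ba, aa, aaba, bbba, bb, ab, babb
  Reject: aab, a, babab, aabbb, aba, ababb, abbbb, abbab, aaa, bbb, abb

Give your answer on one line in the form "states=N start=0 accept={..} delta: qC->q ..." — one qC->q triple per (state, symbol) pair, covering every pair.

Fold the examples into a partial DFA from state 0: repeatedly fix the first undefined (state, symbol) met by the shortest-then-alphabetical prefix, trying targets in increasing order and rejecting any under which an Accept and a Reject string meet in one state with the same remainder; add a state when all current targets are rejected. Accepting states are where Accept strings end.
a: 0a undefined. 0a->0: no, ba/aba meet in 0 with "ba" left. Open state 1: 0a->1.
b: 0b undefined. 0b->0: no, ba/a meet in 1. 0b->1: ok.
aa: 1a undefined. 1a->0: ok.
ab: 1b undefined. 1b->0: ok.
All examples now run through 2 states with every (state, symbol) defined. Accept strings end in {0}, Reject strings end in {1}; accept={0}.

states=2 start=0 accept={0} delta: 0a->1 0b->1 1a->0 1b->0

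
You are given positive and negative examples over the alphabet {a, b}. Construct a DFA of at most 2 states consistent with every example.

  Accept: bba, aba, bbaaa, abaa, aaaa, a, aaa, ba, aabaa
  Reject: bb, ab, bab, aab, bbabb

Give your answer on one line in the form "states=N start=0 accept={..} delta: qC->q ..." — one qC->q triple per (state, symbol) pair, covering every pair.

Fold the examples into a partial DFA from state 0: repeatedly fix the first undefined (state, symbol) met by the shortest-then-alphabetical prefix, trying targets in increasing order and rejecting any under which an Accept and a Reject string meet in one state with the same remainder; add a state when all current targets are rejected. Accepting states are where Accept strings end.
a: 0a undefined. 0a->0: ok.
b: 0b undefined. 0b->0: no, bba/bb meet in 0. Open state 1: 0b->1.
ba: 1a undefined. 1a->0: ok.
bb: 1b undefined. 1b->0: no, bba/bb meet in 0. 1b->1: ok.
All examples now run through 2 states with every (state, symbol) defined. Accept strings end in {0}, Reject strings end in {1}; accept={0}.

states=2 start=0 accept={0} delta: 0a->0 0b->1 1a->0 1b->1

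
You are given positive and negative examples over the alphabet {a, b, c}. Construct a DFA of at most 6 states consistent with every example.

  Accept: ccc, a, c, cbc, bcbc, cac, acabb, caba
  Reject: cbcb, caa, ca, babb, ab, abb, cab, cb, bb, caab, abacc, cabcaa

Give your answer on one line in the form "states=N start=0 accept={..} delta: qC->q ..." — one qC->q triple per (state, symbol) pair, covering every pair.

Grow the machine one transition at a time. Run the examples from 0; the earliest place one falls off (shortest prefix, ties alphabetical) gets sent to the lowest-numbered state that keeps every Accept/Reject pair distinguishable — a pair clashes when both reach the same state with identical unread suffix — and to a fresh state only if none does.
a: 0a undefined. 0a->0: ok.
b: 0b undefined. 0b->0: no, a/babb meet in 0. Open state 1: 0b->1.
c: 0c undefined. 0c->0: no, ccc/caa meet in 0. 0c->1: no, c/ab meet in 1. Open state 2: 0c->2.
ba: 1a undefined. 1a->0: ok.
bb: 1b undefined. 1b->0: no, a/babb meet in 0. 1b->1: ok.
bc: 1c undefined. 1c->0: ok.
ca: 2a undefined. 2a->0: no, a/caa meet in 0. 2a->1: no, a/caa meet in 0. 2a->2: no, c/caa meet in 2. Open state 3: 2a->3.
cb: 2b undefined. 2b->0: no, a/cbcb meet in 0. 2b->1: ok.
cc: 2c undefined. 2c->0: no, a/abacc meet in 0. 2c->1: ok.
caa: 3a undefined. 3a->0: no, ccc/caa meet in 0. 3a->1: ok.
cab: 3b undefined. 3b->0: no, ccc/cab meet in 0. 3b->1: no, ccc/cabcaa meet in 0. 3b->2: no, ccc/cabcaa meet in 0. 3b->3: no, acabb/ca meet in 3. Open state 4: 3b->4.
cac: 3c undefined. 3c->0: ok.
caba: 4a undefined. 4a->0: ok.
cabc: 4c undefined. 4c->0: no, ccc/cabcaa meet in 0. 4c->1: no, ccc/cabcaa meet in 0. 4c->2: ok.
acabb: 4b undefined. 4b->0: ok.
All examples now run through 5 states with every (state, symbol) defined. Accept strings end in {0,2}, Reject strings end in {1,3,4}; accept={0,2}.

states=5 start=0 accept={0,2} delta: 0a->0 0b->1 0c->2 1a->0 1b->1 1c->0 2a->3 2b->1 2c->1 3a->1 3b->4 3c->0 4a->0 4b->0 4c->2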